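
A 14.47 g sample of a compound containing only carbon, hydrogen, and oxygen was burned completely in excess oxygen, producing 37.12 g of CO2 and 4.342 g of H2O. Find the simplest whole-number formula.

mol C = 37.12 / 44.01 = 0.8434; mass C = 0.8434 × 12.01 = 10.13 g
mol H = 2 × (4.342 / 18.02) = 0.4819; mass H = 0.4819 × 1.008 = 0.4858 g
mass O = 14.47 − (10.62) = 3.854 g → mol O = 0.2409
Divide by the smallest (0.2409 mol O): C 3.501, H 2.000, O 1.000
Multiply by 2: C 7.00, H 4.00, O 2.00 → C7H4O2

C7H4O2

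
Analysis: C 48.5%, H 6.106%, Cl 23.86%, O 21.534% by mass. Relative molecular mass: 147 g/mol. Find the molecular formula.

C6H9ClO2

Assume 100 g: 48.5 g C, 6.106 g H, 23.86 g Cl, 21.534 g O.
C: 48.5 g ÷ 12.01 g/mol = 4.038 mol
H: 6.106 g ÷ 1.008 g/mol = 6.058 mol
Cl: 23.86 g ÷ 35.45 g/mol = 0.6731 mol
O: 21.534 g ÷ 16.00 g/mol = 1.346 mol
Smallest is Cl at 0.6731 mol; normalising gives C 6.000, H 9.000, Cl 1.000, O 2.000
≈ 6:9:1:2 → C6H9ClO2
Empirical-formula mass = 148.58 g/mol
n = 147 / 148.58 = 0.99 ≈ 1
Molecular formula = empirical formula = C6H9ClO2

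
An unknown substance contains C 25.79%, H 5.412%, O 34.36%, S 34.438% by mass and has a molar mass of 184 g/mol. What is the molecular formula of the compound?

C4H10O4S2

Assume 100 g: 25.79 g C, 5.412 g H, 34.36 g O, 34.438 g S.
n(C) = 25.79/12.01 = 2.147, n(H) = 5.412/1.008 = 5.369, n(O) = 34.36/16.00 = 2.147, n(S) = 34.438/32.07 = 1.074
Ratios (÷ 1.074): C 2.000, H 5.000, O 2.000, S 1.000
→ C2H5O2S
Empirical-formula mass = 93.13 g/mol
n = 184 / 93.13 = 1.98 ≈ 2
Molecular formula = (C2H5O2S)×2 = C4H10O4S2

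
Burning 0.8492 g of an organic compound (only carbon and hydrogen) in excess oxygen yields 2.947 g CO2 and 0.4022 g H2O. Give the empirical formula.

mol C = 2.947 / 44.01 = 0.06696; mass C = 0.06696 × 12.01 = 0.8042 g
mol H = 2 × (0.4022 / 18.02) = 0.04464; mass H = 0.04464 × 1.008 = 0.04500 g
Smallest is H at 0.04464 mol; normalising gives C 1.500, H 1.000
Multiply by 2: C 3.00, H 2.00 → C3H2

C3H2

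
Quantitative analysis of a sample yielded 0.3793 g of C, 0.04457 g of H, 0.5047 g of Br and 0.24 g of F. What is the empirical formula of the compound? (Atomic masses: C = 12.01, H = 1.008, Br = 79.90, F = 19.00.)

C5H7BrF2

n(C) = 0.3793/12.01 = 0.03158, n(H) = 0.04457/1.008 = 0.04422, n(Br) = 0.5047/79.90 = 0.006317, n(F) = 0.24/19.00 = 0.01263
Ratios (÷ 0.006317): C 5.000, H 7.000, Br 1.000, F 2.000
Ratio ≈ 5:7:1:2, so the empirical formula is C5H7BrF2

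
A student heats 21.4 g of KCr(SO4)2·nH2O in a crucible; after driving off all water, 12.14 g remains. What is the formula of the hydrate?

KCr(SO4)2·12H2O

Mass of water lost = 21.4 − 12.14 = 9.26 g → 9.26 / 18.02 = 0.5139 mol H2O
Molar mass of KCr(SO4)2 = 283.24 g/mol → mol KCr(SO4)2 = 12.14 / 283.24 = 0.04286
n = 0.5139 / 0.04286 = 11.99 ≈ 12 → KCr(SO4)2·12H2O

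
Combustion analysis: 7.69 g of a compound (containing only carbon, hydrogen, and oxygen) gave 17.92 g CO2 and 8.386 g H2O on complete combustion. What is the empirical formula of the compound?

mol C = 17.92 / 44.01 = 0.4072; mass C = 0.4072 × 12.01 = 4.890 g
mol H = 2 × (8.386 / 18.02) = 0.9307; mass H = 0.9307 × 1.008 = 0.9382 g
mass O = 7.69 − (5.828) = 1.862 g → mol O = 0.1163
Ratios (÷ 0.1163): C 3.500, H 8.000, O 1.000
Multiply by 2: C 7.00, H 16.00, O 2.00 → C7H16O2

C7H16O2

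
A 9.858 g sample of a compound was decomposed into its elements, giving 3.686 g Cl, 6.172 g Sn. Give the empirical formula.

Cl2Sn

Cl: 3.686 g ÷ 35.45 g/mol = 0.104 mol
Sn: 6.172 g ÷ 118.71 g/mol = 0.05199 mol
Smallest is Sn at 0.05199 mol; normalising gives Cl 2.000, Sn 1.000
→ Cl2Sn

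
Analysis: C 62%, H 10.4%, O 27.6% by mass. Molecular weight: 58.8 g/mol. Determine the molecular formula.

Assume 100 g: 62 g C, 10.4 g H, 27.6 g O.
n(C) = 62/12.01 = 5.162, n(H) = 10.4/1.008 = 10.32, n(O) = 27.6/16.00 = 1.725
Divide by the smallest (1.725 mol O): C 2.993, H 5.981, O 1.000
→ C3H6O
Empirical-formula mass = 58.08 g/mol
n = 58.8 / 58.08 = 1.01 ≈ 1
Molecular formula = empirical formula = C3H6O

C3H6O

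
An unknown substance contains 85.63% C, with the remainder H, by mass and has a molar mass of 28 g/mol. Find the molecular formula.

C2H4

Assume 100 g: 85.63 g C, 14.37 g H.
n(C) = 85.63/12.01 = 7.13, n(H) = 14.37/1.008 = 14.26
Divide by the smallest (7.13 mol C): C 1.000, H 1.999
≈ 1:2 → CH2
Empirical-formula mass = 14.03 g/mol
n = 28 / 14.03 = 2.00 ≈ 2
Molecular formula = (CH2)×2 = C2H4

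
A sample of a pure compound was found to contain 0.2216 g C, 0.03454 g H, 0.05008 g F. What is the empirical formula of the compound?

Moles — C: 0.2216 / 12.01 = 0.01845 mol; H: 0.03454 / 1.008 = 0.03427 mol; F: 0.05008 / 19.00 = 0.002636 mol
Ratios (÷ 0.002636): C 7.000, H 13.000, F 1.000
→ C7H13F

C7H13F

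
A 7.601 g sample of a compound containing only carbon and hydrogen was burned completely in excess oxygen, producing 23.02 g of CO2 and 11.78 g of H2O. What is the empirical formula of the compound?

mol C = 23.02 / 44.01 = 0.5231; mass C = 0.5231 × 12.01 = 6.282 g
mol H = 2 × (11.78 / 18.02) = 1.307; mass H = 1.307 × 1.008 = 1.318 g
Smallest is C at 0.5231 mol; normalising gives C 1.000, H 2.500
Scaling by 2: C 2.00, H 5.00 → C2H5

C2H5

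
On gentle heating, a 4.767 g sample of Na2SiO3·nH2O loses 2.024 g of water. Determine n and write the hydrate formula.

Mass of anhydrous Na2SiO3 = 4.767 − 2.024 = 2.743 g
mol H2O = 2.024 / 18.02 = 0.1123
Molar mass of Na2SiO3 = 122.07 g/mol → mol Na2SiO3 = 2.743 / 122.07 = 0.02247
n = 0.1123 / 0.02247 = 5.00 ≈ 5 → Na2SiO3·5H2O

Na2SiO3·5H2O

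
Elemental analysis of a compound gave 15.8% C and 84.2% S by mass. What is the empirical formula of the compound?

CS2

Assume 100 g: 15.8 g C, 84.2 g S.
C: 15.8 g ÷ 12.01 g/mol = 1.316 mol
S: 84.2 g ÷ 32.07 g/mol = 2.626 mol
Smallest is C at 1.316 mol; normalising gives C 1.000, S 1.996
≈ 1:2 → CS2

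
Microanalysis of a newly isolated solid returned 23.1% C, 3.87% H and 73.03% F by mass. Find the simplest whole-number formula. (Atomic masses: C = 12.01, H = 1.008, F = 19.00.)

CH2F2

Assume 100 g: 23.1 g C, 3.87 g H, 73.03 g F.
Moles — C: 23.1 / 12.01 = 1.923 mol; H: 3.87 / 1.008 = 3.839 mol; F: 73.03 / 19.00 = 3.844 mol
Smallest is C at 1.923 mol; normalising gives C 1.000, H 1.996, F 1.998
→ CH2F2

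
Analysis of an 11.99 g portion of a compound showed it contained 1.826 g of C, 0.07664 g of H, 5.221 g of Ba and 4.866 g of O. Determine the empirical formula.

C: 1.826 g ÷ 12.01 g/mol = 0.152 mol
H: 0.07664 g ÷ 1.008 g/mol = 0.07603 mol
Ba: 5.221 g ÷ 137.33 g/mol = 0.03802 mol
O: 4.866 g ÷ 16.00 g/mol = 0.3041 mol
Smallest is Ba at 0.03802 mol; normalising gives C 3.999, H 2.000, Ba 1.000, O 8.000
→ C4H2BaO8

C4H2BaO8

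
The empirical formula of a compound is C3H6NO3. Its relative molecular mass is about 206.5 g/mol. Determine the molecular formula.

C6H12N2O6

Empirical-formula mass = 104.09 g/mol
n = 206.5 / 104.09 = 1.98 ≈ 2
Molecular formula = (C3H6NO3)2 = C6H12N2O6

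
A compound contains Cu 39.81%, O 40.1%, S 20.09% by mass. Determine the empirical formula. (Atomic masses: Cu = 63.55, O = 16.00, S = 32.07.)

CuO4S

Assume 100 g: 39.81 g Cu, 40.1 g O, 20.09 g S.
Moles — Cu: 39.81 / 63.55 = 0.6264 mol; O: 40.1 / 16.00 = 2.506 mol; S: 20.09 / 32.07 = 0.6264 mol
Divide by the smallest (0.6264 mol Cu): Cu 1.000, O 4.001, S 1.000
≈ 1:4:1 → CuO4S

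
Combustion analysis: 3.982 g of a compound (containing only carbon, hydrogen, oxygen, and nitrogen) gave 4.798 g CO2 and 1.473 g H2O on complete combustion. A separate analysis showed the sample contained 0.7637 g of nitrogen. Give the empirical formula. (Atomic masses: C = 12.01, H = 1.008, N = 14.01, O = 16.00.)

C2H3NO2

mol C = 4.798 / 44.01 = 0.1090; mass C = 0.1090 × 12.01 = 1.309 g
mol H = 2 × (1.473 / 18.02) = 0.1635; mass H = 0.1635 × 1.008 = 0.1648 g
mol N = 0.7637 / 14.01 = 0.05451
mass O = 3.982 − (2.238) = 1.744 g → mol O = 0.1090
Divide by the smallest (0.05451 mol N): C 2.000, H 2.999, N 1.000, O 2.000
≈ 2:3:1:2 → C2H3NO2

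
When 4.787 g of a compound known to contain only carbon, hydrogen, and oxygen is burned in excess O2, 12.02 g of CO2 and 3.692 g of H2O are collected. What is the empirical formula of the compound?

mol C = 12.02 / 44.01 = 0.2731; mass C = 0.2731 × 12.01 = 3.280 g
mol H = 2 × (3.692 / 18.02) = 0.4098; mass H = 0.4098 × 1.008 = 0.4130 g
mass O = 4.787 − (3.693) = 1.094 g → mol O = 0.06836
Ratios (÷ 0.06836): C 3.995, H 5.994, O 1.000
≈ 4:6:1 → C4H6O

C4H6O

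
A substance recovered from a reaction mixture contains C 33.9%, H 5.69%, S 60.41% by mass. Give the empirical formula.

C3H6S2

Assume 100 g: 33.9 g C, 5.69 g H, 60.41 g S.
C: 33.9 g ÷ 12.01 g/mol = 2.823 mol
H: 5.69 g ÷ 1.008 g/mol = 5.645 mol
S: 60.41 g ÷ 32.07 g/mol = 1.884 mol
Smallest is S at 1.884 mol; normalising gives C 1.498, H 2.997, S 1.000
×2: C 3.00, H 5.99, S 2.00 → C3H6S2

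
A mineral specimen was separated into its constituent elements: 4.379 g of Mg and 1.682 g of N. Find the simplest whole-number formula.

Mg3N2

Mg: 4.379 g ÷ 24.31 g/mol = 0.1801 mol
N: 1.682 g ÷ 14.01 g/mol = 0.1201 mol
Smallest is N at 0.1201 mol; normalising gives Mg 1.500, N 1.000
Scaling by 2: Mg 3.00, N 2.00 → Mg3N2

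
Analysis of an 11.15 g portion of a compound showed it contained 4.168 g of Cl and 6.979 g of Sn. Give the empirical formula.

Cl: 4.168 g ÷ 35.45 g/mol = 0.1176 mol
Sn: 6.979 g ÷ 118.71 g/mol = 0.05879 mol
Smallest is Sn at 0.05879 mol; normalising gives Cl 2.000, Sn 1.000
→ Cl2Sn

Cl2Sn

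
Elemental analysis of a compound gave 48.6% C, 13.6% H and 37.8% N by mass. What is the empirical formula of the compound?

Assume 100 g: 48.6 g C, 13.6 g H, 37.8 g N.
Moles — C: 48.6 / 12.01 = 4.047 mol; H: 13.6 / 1.008 = 13.49 mol; N: 37.8 / 14.01 = 2.698 mol
Smallest is N at 2.698 mol; normalising gives C 1.500, H 5.001, N 1.000
Scaling by 2: C 3.00, H 10.00, N 2.00 → C3H10N2

C3H10N2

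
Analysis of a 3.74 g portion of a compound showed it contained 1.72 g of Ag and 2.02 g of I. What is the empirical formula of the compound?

AgI

Moles — Ag: 1.72 / 107.87 = 0.01595 mol; I: 2.02 / 126.90 = 0.01592 mol
Ratios (÷ 0.01592): Ag 1.002, I 1.000
→ AgI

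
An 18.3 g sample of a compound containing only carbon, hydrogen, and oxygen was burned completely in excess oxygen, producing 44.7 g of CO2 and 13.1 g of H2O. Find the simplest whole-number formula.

C7H10O2

mol C = 44.7 / 44.01 = 1.016; mass C = 1.016 × 12.01 = 12.20 g
mol H = 2 × (13.1 / 18.02) = 1.454; mass H = 1.454 × 1.008 = 1.466 g
mass O = 18.3 − (13.66) = 4.636 g → mol O = 0.2898
Smallest is O at 0.2898 mol; normalising gives C 3.505, H 5.018, O 1.000
Scaling by 2: C 7.01, H 10.04, O 2.00 → C7H10O2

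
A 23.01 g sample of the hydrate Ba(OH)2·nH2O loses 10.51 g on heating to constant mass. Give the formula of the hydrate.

Ba(OH)2·8H2O

Mass of anhydrous Ba(OH)2 = 23.01 − 10.51 = 12.5 g
mol H2O = 10.51 / 18.02 = 0.5832
Molar mass of Ba(OH)2 = 171.35 g/mol → mol Ba(OH)2 = 12.5 / 171.35 = 0.07295
n = 0.5832 / 0.07295 = 7.99 ≈ 8 → Ba(OH)2·8H2O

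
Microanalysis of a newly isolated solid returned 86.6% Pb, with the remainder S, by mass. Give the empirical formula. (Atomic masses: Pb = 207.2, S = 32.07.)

PbS

Assume 100 g: 86.6 g Pb, 13.4 g S.
Moles — Pb: 86.6 / 207.2 = 0.418 mol; S: 13.4 / 32.07 = 0.4178 mol
Smallest is S at 0.4178 mol; normalising gives Pb 1.000, S 1.000
Ratio ≈ 1:1, so the empirical formula is PbS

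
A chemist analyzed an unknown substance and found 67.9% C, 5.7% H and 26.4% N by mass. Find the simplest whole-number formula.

C3H3N

Assume 100 g: 67.9 g C, 5.7 g H, 26.4 g N.
C: 67.9 g ÷ 12.01 g/mol = 5.654 mol
H: 5.7 g ÷ 1.008 g/mol = 5.655 mol
N: 26.4 g ÷ 14.01 g/mol = 1.884 mol
Divide by the smallest (1.884 mol N): C 3.000, H 3.001, N 1.000
→ C3H3N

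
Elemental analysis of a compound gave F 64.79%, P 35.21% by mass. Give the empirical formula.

Assume 100 g: 64.79 g F, 35.21 g P.
Moles — F: 64.79 / 19.00 = 3.41 mol; P: 35.21 / 30.97 = 1.137 mol
Divide by the smallest (1.137 mol P): F 2.999, P 1.000
Ratio ≈ 3:1, so the empirical formula is F3P

F3P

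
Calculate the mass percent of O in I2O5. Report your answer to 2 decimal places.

Molar mass = 2(126.90) + 5(16.00) = 333.800 g/mol
Mass of O per mole = 5 × 16.00 = 80.000 g
% O = 80.000 / 333.800 × 100 = 23.97%

23.97%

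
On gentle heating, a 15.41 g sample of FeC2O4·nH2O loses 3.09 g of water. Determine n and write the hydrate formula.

FeC2O4·2H2O

Mass of anhydrous FeC2O4 = 15.41 − 3.09 = 12.32 g
mol H2O = 3.09 / 18.02 = 0.1715
Molar mass of FeC2O4 = 143.87 g/mol → mol FeC2O4 = 12.32 / 143.87 = 0.08563
n = 0.1715 / 0.08563 = 2.00 ≈ 2 → FeC2O4·2H2O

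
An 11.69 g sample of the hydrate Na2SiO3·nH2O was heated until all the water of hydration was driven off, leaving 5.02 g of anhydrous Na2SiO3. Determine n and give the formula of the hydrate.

Mass of water lost = 11.69 − 5.02 = 6.67 g → 6.67 / 18.02 = 0.3701 mol H2O
Molar mass of Na2SiO3 = 122.07 g/mol → mol Na2SiO3 = 5.02 / 122.07 = 0.04112
n = 0.3701 / 0.04112 = 9.00 ≈ 9 → Na2SiO3·9H2O

Na2SiO3·9H2O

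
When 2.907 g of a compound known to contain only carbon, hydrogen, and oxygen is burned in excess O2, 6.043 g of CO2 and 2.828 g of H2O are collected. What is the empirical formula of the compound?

mol C = 6.043 / 44.01 = 0.1373; mass C = 0.1373 × 12.01 = 1.649 g
mol H = 2 × (2.828 / 18.02) = 0.3139; mass H = 0.3139 × 1.008 = 0.3164 g
mass O = 2.907 − (1.965) = 0.9415 g → mol O = 0.05885
Divide by the smallest (0.05885 mol O): C 2.333, H 5.334, O 1.000
Scaling by 3: C 7.00, H 16.00, O 3.00 → C7H16O3

C7H16O3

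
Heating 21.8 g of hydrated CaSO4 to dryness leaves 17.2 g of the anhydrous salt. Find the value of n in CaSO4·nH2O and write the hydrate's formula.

CaSO4·2H2O

Mass of water lost = 21.8 − 17.2 = 4.6 g → 4.6 / 18.02 = 0.2553 mol H2O
Molar mass of CaSO4 = 136.15 g/mol → mol CaSO4 = 17.2 / 136.15 = 0.1263
n = 0.2553 / 0.1263 = 2.02 ≈ 2 → CaSO4·2H2O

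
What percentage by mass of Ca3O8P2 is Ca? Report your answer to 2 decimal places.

38.76%

Molar mass = 3(40.08) + 8(16.00) + 2(30.97) = 310.180 g/mol
Mass of Ca per mole = 3 × 40.08 = 120.240 g
% Ca = 120.240 / 310.180 × 100 = 38.76%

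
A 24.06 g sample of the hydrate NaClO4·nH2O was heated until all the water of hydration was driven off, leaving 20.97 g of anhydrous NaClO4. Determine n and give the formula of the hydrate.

Mass of water lost = 24.06 − 20.97 = 3.09 g → 3.09 / 18.02 = 0.1715 mol H2O
Molar mass of NaClO4 = 122.44 g/mol → mol NaClO4 = 20.97 / 122.44 = 0.1713
n = 0.1715 / 0.1713 = 1.00 ≈ 1 → NaClO4·H2O

NaClO4·H2O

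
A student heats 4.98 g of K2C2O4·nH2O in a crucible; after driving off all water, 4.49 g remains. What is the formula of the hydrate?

Mass of water lost = 4.98 − 4.49 = 0.49 g → 0.49 / 18.02 = 0.02719 mol H2O
Molar mass of K2C2O4 = 166.22 g/mol → mol K2C2O4 = 4.49 / 166.22 = 0.02701
n = 0.02719 / 0.02701 = 1.01 ≈ 1 → K2C2O4·H2O

K2C2O4·H2O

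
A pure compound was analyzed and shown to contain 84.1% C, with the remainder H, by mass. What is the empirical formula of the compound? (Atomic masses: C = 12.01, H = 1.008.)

C4H9

Assume 100 g: 84.1 g C, 15.9 g H.
C: 84.1 g ÷ 12.01 g/mol = 7.002 mol
H: 15.9 g ÷ 1.008 g/mol = 15.77 mol
Smallest is C at 7.002 mol; normalising gives C 1.000, H 2.253
Scaling by 4: C 4.00, H 9.01 → C4H9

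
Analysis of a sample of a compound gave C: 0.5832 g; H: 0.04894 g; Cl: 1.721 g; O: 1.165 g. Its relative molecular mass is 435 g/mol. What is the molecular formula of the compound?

Moles — C: 0.5832 / 12.01 = 0.04856 mol; H: 0.04894 / 1.008 = 0.04855 mol; Cl: 1.721 / 35.45 = 0.04855 mol; O: 1.165 / 16.00 = 0.07281 mol
Divide by the smallest (0.04855 mol Cl): C 1.000, H 1.000, Cl 1.000, O 1.500
Scaling by 2: C 2.00, H 2.00, Cl 2.00, O 3.00 → C2H2Cl2O3
Empirical-formula mass = 144.94 g/mol
n = 435 / 144.94 = 3.00 ≈ 3
Molecular formula = (C2H2Cl2O3)×3 = C6H6Cl6O9

C6H6Cl6O9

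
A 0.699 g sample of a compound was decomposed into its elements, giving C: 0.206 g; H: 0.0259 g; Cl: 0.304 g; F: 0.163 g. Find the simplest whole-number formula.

C2H3ClF

C: 0.206 g ÷ 12.01 g/mol = 0.01715 mol
H: 0.0259 g ÷ 1.008 g/mol = 0.02569 mol
Cl: 0.304 g ÷ 35.45 g/mol = 0.008575 mol
F: 0.163 g ÷ 19.00 g/mol = 0.008579 mol
Ratios (÷ 0.008575): C 2.000, H 2.996, Cl 1.000, F 1.000
→ C2H3ClF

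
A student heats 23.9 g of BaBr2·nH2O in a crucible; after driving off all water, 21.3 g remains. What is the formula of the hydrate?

BaBr2·2H2O

Mass of water lost = 23.9 − 21.3 = 2.6 g → 2.6 / 18.02 = 0.1443 mol H2O
Molar mass of BaBr2 = 297.13 g/mol → mol BaBr2 = 21.3 / 297.13 = 0.07169
n = 0.1443 / 0.07169 = 2.01 ≈ 2 → BaBr2·2H2O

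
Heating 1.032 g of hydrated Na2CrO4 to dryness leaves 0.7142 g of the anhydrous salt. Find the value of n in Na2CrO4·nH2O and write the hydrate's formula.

Mass of water lost = 1.032 − 0.7142 = 0.3178 g → 0.3178 / 18.02 = 0.01764 mol H2O
Molar mass of Na2CrO4 = 161.98 g/mol → mol Na2CrO4 = 0.7142 / 161.98 = 0.004409
n = 0.01764 / 0.004409 = 4.00 ≈ 4 → Na2CrO4·4H2O

Na2CrO4·4H2O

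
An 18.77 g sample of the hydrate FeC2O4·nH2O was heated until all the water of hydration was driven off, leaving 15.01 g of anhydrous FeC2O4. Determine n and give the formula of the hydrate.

Mass of water lost = 18.77 − 15.01 = 3.76 g → 3.76 / 18.02 = 0.2087 mol H2O
Molar mass of FeC2O4 = 143.87 g/mol → mol FeC2O4 = 15.01 / 143.87 = 0.1043
n = 0.2087 / 0.1043 = 2.00 ≈ 2 → FeC2O4·2H2O

FeC2O4·2H2O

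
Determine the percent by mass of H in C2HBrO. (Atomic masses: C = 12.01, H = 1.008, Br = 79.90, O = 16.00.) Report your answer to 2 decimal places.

0.83%

Molar mass = 2(12.01) + 1(1.008) + 1(79.90) + 1(16.00) = 120.928 g/mol
Mass of H per mole = 1 × 1.008 = 1.008 g
% H = 1.008 / 120.928 × 100 = 0.83%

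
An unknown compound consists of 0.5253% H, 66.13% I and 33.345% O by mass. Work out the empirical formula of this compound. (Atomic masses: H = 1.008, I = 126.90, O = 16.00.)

HIO4

Assume 100 g: 0.5253 g H, 66.13 g I, 33.345 g O.
n(H) = 0.5253/1.008 = 0.5211, n(I) = 66.13/126.90 = 0.5211, n(O) = 33.345/16.00 = 2.084
Ratios (÷ 0.5211): H 1.000, I 1.000, O 3.999
Ratio ≈ 1:1:4, so the empirical formula is HIO4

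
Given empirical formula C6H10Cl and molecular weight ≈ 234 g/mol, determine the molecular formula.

C12H20Cl2

Empirical-formula mass = 117.59 g/mol
n = 234 / 117.59 = 1.99 ≈ 2
Molecular formula = (C6H10Cl)2 = C12H20Cl2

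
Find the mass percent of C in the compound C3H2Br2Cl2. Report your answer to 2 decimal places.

13.41%

Molar mass = 3(12.01) + 2(1.008) + 2(79.90) + 2(35.45) = 268.746 g/mol
Mass of C per mole = 3 × 12.01 = 36.030 g
% C = 36.030 / 268.746 × 100 = 13.41%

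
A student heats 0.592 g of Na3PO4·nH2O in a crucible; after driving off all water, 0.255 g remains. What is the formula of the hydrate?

Na3PO4·12H2O

Mass of water lost = 0.592 − 0.255 = 0.337 g → 0.337 / 18.02 = 0.0187 mol H2O
Molar mass of Na3PO4 = 163.94 g/mol → mol Na3PO4 = 0.255 / 163.94 = 0.001555
n = 0.0187 / 0.001555 = 12.02 ≈ 12 → Na3PO4·12H2O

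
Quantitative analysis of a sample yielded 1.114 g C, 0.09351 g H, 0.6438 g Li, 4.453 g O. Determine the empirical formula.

CHLiO3

n(C) = 1.114/12.01 = 0.09276, n(H) = 0.09351/1.008 = 0.09277, n(Li) = 0.6438/6.94 = 0.09277, n(O) = 4.453/16.00 = 0.2783
Smallest is C at 0.09276 mol; normalising gives C 1.000, H 1.000, Li 1.000, O 3.000
≈ 1:1:1:3 → CHLiO3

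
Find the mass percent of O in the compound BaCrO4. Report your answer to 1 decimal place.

Molar mass = 1(137.33) + 1(52.00) + 4(16.00) = 253.330 g/mol
Mass of O per mole = 4 × 16.00 = 64.000 g
% O = 64.000 / 253.330 × 100 = 25.3%

25.3%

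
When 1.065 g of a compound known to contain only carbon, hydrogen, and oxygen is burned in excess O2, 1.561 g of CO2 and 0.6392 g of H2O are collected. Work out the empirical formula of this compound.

CH2O

mol C = 1.561 / 44.01 = 0.03547; mass C = 0.03547 × 12.01 = 0.4260 g
mol H = 2 × (0.6392 / 18.02) = 0.07094; mass H = 0.07094 × 1.008 = 0.07151 g
mass O = 1.065 − (0.4975) = 0.5675 g → mol O = 0.03547
Smallest is O at 0.03547 mol; normalising gives C 1.000, H 2.000, O 1.000
Ratio ≈ 1:2:1, so the empirical formula is CH2O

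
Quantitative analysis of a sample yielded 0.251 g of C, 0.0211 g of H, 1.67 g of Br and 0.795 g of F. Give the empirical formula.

Moles — C: 0.251 / 12.01 = 0.0209 mol; H: 0.0211 / 1.008 = 0.02093 mol; Br: 1.67 / 79.90 = 0.0209 mol; F: 0.795 / 19.00 = 0.04184 mol
Smallest is C at 0.0209 mol; normalising gives C 1.000, H 1.002, Br 1.000, F 2.002
Ratio ≈ 1:1:1:2, so the empirical formula is CHBrF2

CHBrF2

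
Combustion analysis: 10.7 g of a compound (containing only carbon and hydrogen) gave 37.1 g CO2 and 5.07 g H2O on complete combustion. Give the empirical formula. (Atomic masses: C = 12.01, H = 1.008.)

mol C = 37.1 / 44.01 = 0.8430; mass C = 0.8430 × 12.01 = 10.12 g
mol H = 2 × (5.07 / 18.02) = 0.5627; mass H = 0.5627 × 1.008 = 0.5672 g
Smallest is H at 0.5627 mol; normalising gives C 1.498, H 1.000
Multiply by 2: C 3.00, H 2.00 → C3H2

C3H2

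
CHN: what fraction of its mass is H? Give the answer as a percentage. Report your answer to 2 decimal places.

Molar mass = 1(12.01) + 1(1.008) + 1(14.01) = 27.028 g/mol
Mass of H per mole = 1 × 1.008 = 1.008 g
% H = 1.008 / 27.028 × 100 = 3.73%

3.73%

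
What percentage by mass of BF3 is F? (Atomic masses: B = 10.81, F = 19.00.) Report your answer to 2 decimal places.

84.06%

Molar mass = 1(10.81) + 3(19.00) = 67.810 g/mol
Mass of F per mole = 3 × 19.00 = 57.000 g
% F = 57.000 / 67.810 × 100 = 84.06%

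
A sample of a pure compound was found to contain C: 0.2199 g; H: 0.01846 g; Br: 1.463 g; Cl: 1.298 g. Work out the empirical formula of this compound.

C: 0.2199 g ÷ 12.01 g/mol = 0.01831 mol
H: 0.01846 g ÷ 1.008 g/mol = 0.01831 mol
Br: 1.463 g ÷ 79.90 g/mol = 0.01831 mol
Cl: 1.298 g ÷ 35.45 g/mol = 0.03661 mol
Ratios (÷ 0.01831): C 1.000, H 1.000, Br 1.000, Cl 2.000
Ratio ≈ 1:1:1:2, so the empirical formula is CHBrCl2

CHBrCl2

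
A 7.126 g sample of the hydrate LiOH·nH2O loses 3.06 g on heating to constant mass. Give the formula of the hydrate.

LiOH·H2O

Mass of anhydrous LiOH = 7.126 − 3.06 = 4.066 g
mol H2O = 3.06 / 18.02 = 0.1698
Molar mass of LiOH = 23.95 g/mol → mol LiOH = 4.066 / 23.95 = 0.1698
n = 0.1698 / 0.1698 = 1.00 ≈ 1 → LiOH·H2O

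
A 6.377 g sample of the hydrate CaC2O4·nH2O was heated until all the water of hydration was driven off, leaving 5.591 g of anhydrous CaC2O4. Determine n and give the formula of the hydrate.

Mass of water lost = 6.377 − 5.591 = 0.786 g → 0.786 / 18.02 = 0.04362 mol H2O
Molar mass of CaC2O4 = 128.10 g/mol → mol CaC2O4 = 5.591 / 128.10 = 0.04365
n = 0.04362 / 0.04365 = 1.00 ≈ 1 → CaC2O4·H2O

CaC2O4·H2O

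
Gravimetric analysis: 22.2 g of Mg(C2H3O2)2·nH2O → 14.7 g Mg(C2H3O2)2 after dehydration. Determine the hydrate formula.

Mg(C2H3O2)2·4H2O

Mass of water lost = 22.2 − 14.7 = 7.5 g → 7.5 / 18.02 = 0.4162 mol H2O
Molar mass of Mg(C2H3O2)2 = 142.40 g/mol → mol Mg(C2H3O2)2 = 14.7 / 142.40 = 0.1032
n = 0.4162 / 0.1032 = 4.03 ≈ 4 → Mg(C2H3O2)2·4H2O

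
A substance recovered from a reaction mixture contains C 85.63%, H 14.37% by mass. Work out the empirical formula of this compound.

CH2

Assume 100 g: 85.63 g C, 14.37 g H.
Moles — C: 85.63 / 12.01 = 7.13 mol; H: 14.37 / 1.008 = 14.26 mol
Divide by the smallest (7.13 mol C): C 1.000, H 1.999
≈ 1:2 → CH2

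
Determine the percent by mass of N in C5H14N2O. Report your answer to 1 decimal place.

Molar mass = 5(12.01) + 14(1.008) + 2(14.01) + 1(16.00) = 118.182 g/mol
Mass of N per mole = 2 × 14.01 = 28.020 g
% N = 28.020 / 118.182 × 100 = 23.7%

23.7%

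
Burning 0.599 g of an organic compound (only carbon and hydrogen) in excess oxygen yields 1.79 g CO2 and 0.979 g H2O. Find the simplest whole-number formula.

C3H8

mol C = 1.79 / 44.01 = 0.04067; mass C = 0.04067 × 12.01 = 0.4885 g
mol H = 2 × (0.979 / 18.02) = 0.1087; mass H = 0.1087 × 1.008 = 0.1095 g
Divide by the smallest (0.04067 mol C): C 1.000, H 2.672
×3: C 3.00, H 8.01 → C3H8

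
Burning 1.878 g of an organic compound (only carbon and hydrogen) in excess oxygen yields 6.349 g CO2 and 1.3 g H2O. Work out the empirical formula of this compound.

mol C = 6.349 / 44.01 = 0.1443; mass C = 0.1443 × 12.01 = 1.733 g
mol H = 2 × (1.3 / 18.02) = 0.1443; mass H = 0.1443 × 1.008 = 0.1454 g
Smallest is C at 0.1443 mol; normalising gives C 1.000, H 1.000
Ratio ≈ 1:1, so the empirical formula is CH

CH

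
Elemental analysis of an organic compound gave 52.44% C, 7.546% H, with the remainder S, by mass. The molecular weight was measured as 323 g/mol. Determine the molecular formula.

C14H24S4

Assume 100 g: 52.44 g C, 7.546 g H, 40.014 g S.
n(C) = 52.44/12.01 = 4.366, n(H) = 7.546/1.008 = 7.486, n(S) = 40.014/32.07 = 1.248
Ratios (÷ 1.248): C 3.500, H 6.000, S 1.000
×2: C 7.00, H 12.00, S 2.00 → C7H12S2
Empirical-formula mass = 160.31 g/mol
n = 323 / 160.31 = 2.01 ≈ 2
Molecular formula = (C7H12S2)×2 = C14H24S4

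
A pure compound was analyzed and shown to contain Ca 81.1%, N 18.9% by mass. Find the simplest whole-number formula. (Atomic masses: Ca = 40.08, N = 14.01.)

Assume 100 g: 81.1 g Ca, 18.9 g N.
Moles — Ca: 81.1 / 40.08 = 2.023 mol; N: 18.9 / 14.01 = 1.349 mol
Ratios (÷ 1.349): Ca 1.500, N 1.000
Multiply by 2: Ca 3.00, N 2.00 → Ca3N2

Ca3N2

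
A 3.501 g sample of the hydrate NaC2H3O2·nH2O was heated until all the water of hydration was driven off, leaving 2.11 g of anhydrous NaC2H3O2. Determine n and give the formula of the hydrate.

NaC2H3O2·3H2O

Mass of water lost = 3.501 − 2.11 = 1.391 g → 1.391 / 18.02 = 0.07719 mol H2O
Molar mass of NaC2H3O2 = 82.03 g/mol → mol NaC2H3O2 = 2.11 / 82.03 = 0.02572
n = 0.07719 / 0.02572 = 3.00 ≈ 3 → NaC2H3O2·3H2O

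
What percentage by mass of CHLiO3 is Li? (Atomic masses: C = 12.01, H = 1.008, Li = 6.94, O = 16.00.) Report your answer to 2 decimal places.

Molar mass = 1(12.01) + 1(1.008) + 1(6.94) + 3(16.00) = 67.958 g/mol
Mass of Li per mole = 1 × 6.94 = 6.940 g
% Li = 6.940 / 67.958 × 100 = 10.21%

10.21%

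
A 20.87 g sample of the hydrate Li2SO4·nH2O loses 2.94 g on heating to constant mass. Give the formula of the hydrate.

Mass of anhydrous Li2SO4 = 20.87 − 2.94 = 17.93 g
mol H2O = 2.94 / 18.02 = 0.1632
Molar mass of Li2SO4 = 109.95 g/mol → mol Li2SO4 = 17.93 / 109.95 = 0.1631
n = 0.1632 / 0.1631 = 1.00 ≈ 1 → Li2SO4·H2O

Li2SO4·H2O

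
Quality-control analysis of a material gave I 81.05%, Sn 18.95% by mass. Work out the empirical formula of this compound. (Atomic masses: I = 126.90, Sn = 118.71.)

Assume 100 g: 81.05 g I, 18.95 g Sn.
I: 81.05 g ÷ 126.90 g/mol = 0.6387 mol
Sn: 18.95 g ÷ 118.71 g/mol = 0.1596 mol
Divide by the smallest (0.1596 mol Sn): I 4.001, Sn 1.000
≈ 4:1 → I4Sn

I4Sn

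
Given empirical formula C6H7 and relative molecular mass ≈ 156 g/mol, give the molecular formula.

Empirical-formula mass = 79.12 g/mol
n = 156 / 79.12 = 1.97 ≈ 2
Molecular formula = (C6H7)2 = C12H14

C12H14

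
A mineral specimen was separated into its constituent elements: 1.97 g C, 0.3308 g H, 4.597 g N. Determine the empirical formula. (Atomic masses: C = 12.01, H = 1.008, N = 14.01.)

Moles — C: 1.97 / 12.01 = 0.164 mol; H: 0.3308 / 1.008 = 0.3282 mol; N: 4.597 / 14.01 = 0.3281 mol
Smallest is C at 0.164 mol; normalising gives C 1.000, H 2.001, N 2.000
≈ 1:2:2 → CH2N2

CH2N2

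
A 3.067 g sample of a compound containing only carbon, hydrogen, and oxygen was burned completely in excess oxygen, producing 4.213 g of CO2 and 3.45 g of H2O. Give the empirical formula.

CH4O

mol C = 4.213 / 44.01 = 0.09573; mass C = 0.09573 × 12.01 = 1.150 g
mol H = 2 × (3.45 / 18.02) = 0.3829; mass H = 0.3829 × 1.008 = 0.3860 g
mass O = 3.067 − (1.536) = 1.531 g → mol O = 0.09571
Ratios (÷ 0.09571): C 1.000, H 4.001, O 1.000
Ratio ≈ 1:4:1, so the empirical formula is CH4O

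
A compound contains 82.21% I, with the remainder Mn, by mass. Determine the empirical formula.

I2Mn

Assume 100 g: 82.21 g I, 17.79 g Mn.
I: 82.21 g ÷ 126.90 g/mol = 0.6478 mol
Mn: 17.79 g ÷ 54.94 g/mol = 0.3238 mol
Ratios (÷ 0.3238): I 2.001, Mn 1.000
≈ 2:1 → I2Mn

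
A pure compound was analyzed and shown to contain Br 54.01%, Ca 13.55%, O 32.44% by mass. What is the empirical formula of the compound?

Assume 100 g: 54.01 g Br, 13.55 g Ca, 32.44 g O.
Br: 54.01 g ÷ 79.90 g/mol = 0.676 mol
Ca: 13.55 g ÷ 40.08 g/mol = 0.3381 mol
O: 32.44 g ÷ 16.00 g/mol = 2.027 mol
Divide by the smallest (0.3381 mol Ca): Br 1.999, Ca 1.000, O 5.997
→ Br2CaO6

Br2CaO6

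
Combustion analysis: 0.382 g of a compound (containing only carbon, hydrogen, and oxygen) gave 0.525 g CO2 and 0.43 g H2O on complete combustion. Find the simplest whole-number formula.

mol C = 0.525 / 44.01 = 0.01193; mass C = 0.01193 × 12.01 = 0.1433 g
mol H = 2 × (0.43 / 18.02) = 0.04772; mass H = 0.04772 × 1.008 = 0.04811 g
mass O = 0.382 − (0.1914) = 0.1906 g → mol O = 0.01191
Divide by the smallest (0.01191 mol O): C 1.001, H 4.006, O 1.000
≈ 1:4:1 → CH4O

CH4O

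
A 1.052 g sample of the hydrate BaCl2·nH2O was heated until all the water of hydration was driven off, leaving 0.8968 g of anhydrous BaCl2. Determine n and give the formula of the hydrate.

Mass of water lost = 1.052 − 0.8968 = 0.1552 g → 0.1552 / 18.02 = 0.008613 mol H2O
Molar mass of BaCl2 = 208.23 g/mol → mol BaCl2 = 0.8968 / 208.23 = 0.004307
n = 0.008613 / 0.004307 = 2.00 ≈ 2 → BaCl2·2H2O

BaCl2·2H2O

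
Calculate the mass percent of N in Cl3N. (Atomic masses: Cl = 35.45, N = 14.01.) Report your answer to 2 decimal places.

Molar mass = 3(35.45) + 1(14.01) = 120.360 g/mol
Mass of N per mole = 1 × 14.01 = 14.010 g
% N = 14.010 / 120.360 × 100 = 11.64%

11.64%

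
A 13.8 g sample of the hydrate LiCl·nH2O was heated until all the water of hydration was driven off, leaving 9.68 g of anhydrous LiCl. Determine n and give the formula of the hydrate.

Mass of water lost = 13.8 − 9.68 = 4.12 g → 4.12 / 18.02 = 0.2286 mol H2O
Molar mass of LiCl = 42.39 g/mol → mol LiCl = 9.68 / 42.39 = 0.2284
n = 0.2286 / 0.2284 = 1.00 ≈ 1 → LiCl·H2O

LiCl·H2O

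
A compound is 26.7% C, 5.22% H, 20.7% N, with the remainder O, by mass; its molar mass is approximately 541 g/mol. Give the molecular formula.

C12H28N8O16

Assume 100 g: 26.7 g C, 5.22 g H, 20.7 g N, 47.38 g O.
n(C) = 26.7/12.01 = 2.223, n(H) = 5.22/1.008 = 5.179, n(N) = 20.7/14.01 = 1.478, n(O) = 47.38/16.00 = 2.961
Ratios (÷ 1.478): C 1.505, H 3.505, N 1.000, O 2.004
×2: C 3.01, H 7.01, N 2.00, O 4.01 → C3H7N2O4
Empirical-formula mass = 135.11 g/mol
n = 541 / 135.11 = 4.00 ≈ 4
Molecular formula = (C3H7N2O4)×4 = C12H28N8O16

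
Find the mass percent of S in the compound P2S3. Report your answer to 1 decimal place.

60.8%

Molar mass = 2(30.97) + 3(32.07) = 158.150 g/mol
Mass of S per mole = 3 × 32.07 = 96.210 g
% S = 96.210 / 158.150 × 100 = 60.8%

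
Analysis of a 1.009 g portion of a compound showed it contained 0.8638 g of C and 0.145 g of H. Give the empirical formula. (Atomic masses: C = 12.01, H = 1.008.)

Moles — C: 0.8638 / 12.01 = 0.07192 mol; H: 0.145 / 1.008 = 0.1438 mol
Divide by the smallest (0.07192 mol C): C 1.000, H 2.000
→ CH2

CH2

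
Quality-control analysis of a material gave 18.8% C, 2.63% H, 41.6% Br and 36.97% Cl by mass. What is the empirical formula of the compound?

Assume 100 g: 18.8 g C, 2.63 g H, 41.6 g Br, 36.97 g Cl.
C: 18.8 g ÷ 12.01 g/mol = 1.565 mol
H: 2.63 g ÷ 1.008 g/mol = 2.609 mol
Br: 41.6 g ÷ 79.90 g/mol = 0.5207 mol
Cl: 36.97 g ÷ 35.45 g/mol = 1.043 mol
Smallest is Br at 0.5207 mol; normalising gives C 3.007, H 5.011, Br 1.000, Cl 2.003
≈ 3:5:1:2 → C3H5BrCl2

C3H5BrCl2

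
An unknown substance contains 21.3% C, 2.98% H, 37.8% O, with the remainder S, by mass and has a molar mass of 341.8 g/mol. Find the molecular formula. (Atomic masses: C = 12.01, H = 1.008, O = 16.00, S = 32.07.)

Assume 100 g: 21.3 g C, 2.98 g H, 37.8 g O, 37.92 g S.
n(C) = 21.3/12.01 = 1.774, n(H) = 2.98/1.008 = 2.956, n(O) = 37.8/16.00 = 2.362, n(S) = 37.92/32.07 = 1.182
Ratios (÷ 1.182): C 1.500, H 2.500, O 1.998, S 1.000
Scaling by 2: C 3.00, H 5.00, O 4.00, S 2.00 → C3H5O4S2
Empirical-formula mass = 169.21 g/mol
n = 341.8 / 169.21 = 2.02 ≈ 2
Molecular formula = (C3H5O4S2)×2 = C6H10O8S4

C6H10O8S4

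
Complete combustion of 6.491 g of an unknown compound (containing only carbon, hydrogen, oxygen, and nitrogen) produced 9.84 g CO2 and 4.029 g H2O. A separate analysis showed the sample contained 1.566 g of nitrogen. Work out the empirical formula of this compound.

C2H4NO

mol C = 9.84 / 44.01 = 0.2236; mass C = 0.2236 × 12.01 = 2.685 g
mol H = 2 × (4.029 / 18.02) = 0.4472; mass H = 0.4472 × 1.008 = 0.4507 g
mol N = 1.566 / 14.01 = 0.1118
mass O = 6.491 − (4.702) = 1.789 g → mol O = 0.1118
Smallest is N at 0.1118 mol; normalising gives C 2.000, H 4.001, N 1.000, O 1.000
≈ 2:4:1:1 → C2H4NO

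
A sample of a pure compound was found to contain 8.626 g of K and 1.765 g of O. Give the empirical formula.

K2O

n(K) = 8.626/39.10 = 0.2206, n(O) = 1.765/16.00 = 0.1103
Divide by the smallest (0.1103 mol O): K 2.000, O 1.000
Ratio ≈ 2:1, so the empirical formula is K2O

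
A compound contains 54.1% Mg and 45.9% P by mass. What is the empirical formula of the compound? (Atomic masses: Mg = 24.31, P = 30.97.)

Mg3P2

Assume 100 g: 54.1 g Mg, 45.9 g P.
Moles — Mg: 54.1 / 24.31 = 2.225 mol; P: 45.9 / 30.97 = 1.482 mol
Ratios (÷ 1.482): Mg 1.502, P 1.000
Scaling by 2: Mg 3.00, P 2.00 → Mg3P2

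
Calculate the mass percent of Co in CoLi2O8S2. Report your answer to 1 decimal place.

22.2%

Molar mass = 1(58.93) + 2(6.94) + 8(16.00) + 2(32.07) = 264.950 g/mol
Mass of Co per mole = 1 × 58.93 = 58.930 g
% Co = 58.930 / 264.950 × 100 = 22.2%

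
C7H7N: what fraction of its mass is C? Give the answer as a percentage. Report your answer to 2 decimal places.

Molar mass = 7(12.01) + 7(1.008) + 1(14.01) = 105.136 g/mol
Mass of C per mole = 7 × 12.01 = 84.070 g
% C = 84.070 / 105.136 × 100 = 79.96%

79.96%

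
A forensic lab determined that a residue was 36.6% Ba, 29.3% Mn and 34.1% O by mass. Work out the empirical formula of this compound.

Assume 100 g: 36.6 g Ba, 29.3 g Mn, 34.1 g O.
n(Ba) = 36.6/137.33 = 0.2665, n(Mn) = 29.3/54.94 = 0.5333, n(O) = 34.1/16.00 = 2.131
Ratios (÷ 0.2665): Ba 1.000, Mn 2.001, O 7.997
Ratio ≈ 1:2:8, so the empirical formula is BaMn2O8

BaMn2O8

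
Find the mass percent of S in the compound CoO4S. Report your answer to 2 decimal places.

20.69%

Molar mass = 1(58.93) + 4(16.00) + 1(32.07) = 155.000 g/mol
Mass of S per mole = 1 × 32.07 = 32.070 g
% S = 32.070 / 155.000 × 100 = 20.69%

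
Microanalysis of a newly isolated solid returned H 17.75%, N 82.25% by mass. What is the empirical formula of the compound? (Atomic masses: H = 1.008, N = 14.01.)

H3N

Assume 100 g: 17.75 g H, 82.25 g N.
n(H) = 17.75/1.008 = 17.61, n(N) = 82.25/14.01 = 5.871
Divide by the smallest (5.871 mol N): H 2.999, N 1.000
Ratio ≈ 3:1, so the empirical formula is H3N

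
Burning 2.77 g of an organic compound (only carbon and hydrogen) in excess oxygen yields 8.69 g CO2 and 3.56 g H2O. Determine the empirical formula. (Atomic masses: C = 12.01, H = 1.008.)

CH2

mol C = 8.69 / 44.01 = 0.1975; mass C = 0.1975 × 12.01 = 2.371 g
mol H = 2 × (3.56 / 18.02) = 0.3951; mass H = 0.3951 × 1.008 = 0.3983 g
Ratios (÷ 0.1975): C 1.000, H 2.001
≈ 1:2 → CH2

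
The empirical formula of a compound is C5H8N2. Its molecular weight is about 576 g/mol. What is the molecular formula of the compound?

Empirical-formula mass = 96.13 g/mol
n = 576 / 96.13 = 5.99 ≈ 6
Molecular formula = (C5H8N2)6 = C30H48N12

C30H48N12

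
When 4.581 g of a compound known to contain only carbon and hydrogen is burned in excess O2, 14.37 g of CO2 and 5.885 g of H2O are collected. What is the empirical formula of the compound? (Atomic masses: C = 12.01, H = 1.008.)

mol C = 14.37 / 44.01 = 0.3265; mass C = 0.3265 × 12.01 = 3.921 g
mol H = 2 × (5.885 / 18.02) = 0.6532; mass H = 0.6532 × 1.008 = 0.6584 g
Smallest is C at 0.3265 mol; normalising gives C 1.000, H 2.000
→ CH2

CH2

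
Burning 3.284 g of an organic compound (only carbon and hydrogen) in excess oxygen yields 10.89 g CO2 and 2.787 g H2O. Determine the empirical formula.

C4H5

mol C = 10.89 / 44.01 = 0.2474; mass C = 0.2474 × 12.01 = 2.972 g
mol H = 2 × (2.787 / 18.02) = 0.3093; mass H = 0.3093 × 1.008 = 0.3118 g
Smallest is C at 0.2474 mol; normalising gives C 1.000, H 1.250
×4: C 4.00, H 5.00 → C4H5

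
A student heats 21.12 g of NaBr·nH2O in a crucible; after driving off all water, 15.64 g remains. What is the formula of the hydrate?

Mass of water lost = 21.12 − 15.64 = 5.48 g → 5.48 / 18.02 = 0.3041 mol H2O
Molar mass of NaBr = 102.89 g/mol → mol NaBr = 15.64 / 102.89 = 0.152
n = 0.3041 / 0.152 = 2.00 ≈ 2 → NaBr·2H2O

NaBr·2H2O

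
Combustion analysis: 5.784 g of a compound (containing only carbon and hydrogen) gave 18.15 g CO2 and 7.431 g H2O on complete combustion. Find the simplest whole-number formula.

mol C = 18.15 / 44.01 = 0.4124; mass C = 0.4124 × 12.01 = 4.953 g
mol H = 2 × (7.431 / 18.02) = 0.8248; mass H = 0.8248 × 1.008 = 0.8313 g
Ratios (÷ 0.4124): C 1.000, H 2.000
≈ 1:2 → CH2

CH2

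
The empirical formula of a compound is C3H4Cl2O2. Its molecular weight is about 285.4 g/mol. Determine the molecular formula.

C6H8Cl4O4

Empirical-formula mass = 142.96 g/mol
n = 285.4 / 142.96 = 2.00 ≈ 2
Molecular formula = (C3H4Cl2O2)2 = C6H8Cl4O4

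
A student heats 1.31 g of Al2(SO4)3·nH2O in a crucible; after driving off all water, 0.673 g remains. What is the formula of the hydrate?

Mass of water lost = 1.31 − 0.673 = 0.637 g → 0.637 / 18.02 = 0.03535 mol H2O
Molar mass of Al2(SO4)3 = 342.17 g/mol → mol Al2(SO4)3 = 0.673 / 342.17 = 0.001967
n = 0.03535 / 0.001967 = 17.97 ≈ 18 → Al2(SO4)3·18H2O

Al2(SO4)3·18H2O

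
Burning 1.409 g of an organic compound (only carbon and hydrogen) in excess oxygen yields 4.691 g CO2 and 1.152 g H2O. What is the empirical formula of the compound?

C5H6

mol C = 4.691 / 44.01 = 0.1066; mass C = 0.1066 × 12.01 = 1.280 g
mol H = 2 × (1.152 / 18.02) = 0.1279; mass H = 0.1279 × 1.008 = 0.1289 g
Ratios (÷ 0.1066): C 1.000, H 1.200
Scaling by 5: C 5.00, H 6.00 → C5H6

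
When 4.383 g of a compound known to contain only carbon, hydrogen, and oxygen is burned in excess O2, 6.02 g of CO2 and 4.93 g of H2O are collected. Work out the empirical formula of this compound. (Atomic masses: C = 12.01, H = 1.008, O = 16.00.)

mol C = 6.02 / 44.01 = 0.1368; mass C = 0.1368 × 12.01 = 1.643 g
mol H = 2 × (4.93 / 18.02) = 0.5472; mass H = 0.5472 × 1.008 = 0.5515 g
mass O = 4.383 − (2.194) = 2.189 g → mol O = 0.1368
Smallest is C at 0.1368 mol; normalising gives C 1.000, H 4.000, O 1.000
Ratio ≈ 1:4:1, so the empirical formula is CH4O

CH4O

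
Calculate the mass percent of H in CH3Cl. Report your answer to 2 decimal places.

Molar mass = 1(12.01) + 3(1.008) + 1(35.45) = 50.484 g/mol
Mass of H per mole = 3 × 1.008 = 3.024 g
% H = 3.024 / 50.484 × 100 = 5.99%

5.99%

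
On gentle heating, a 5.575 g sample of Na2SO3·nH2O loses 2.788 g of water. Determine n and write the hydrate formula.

Na2SO3·7H2O

Mass of anhydrous Na2SO3 = 5.575 − 2.788 = 2.787 g
mol H2O = 2.788 / 18.02 = 0.1547
Molar mass of Na2SO3 = 126.05 g/mol → mol Na2SO3 = 2.787 / 126.05 = 0.02211
n = 0.1547 / 0.02211 = 7.00 ≈ 7 → Na2SO3·7H2O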